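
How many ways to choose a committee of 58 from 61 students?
C(61,58) = 61!/(58!×3!) = 35990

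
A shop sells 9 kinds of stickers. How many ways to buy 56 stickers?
C(56+9-1, 9-1) = C(64, 8) = 4426165368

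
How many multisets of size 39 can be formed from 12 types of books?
C(39+12-1, 12-1) = C(50, 11) = 37353738800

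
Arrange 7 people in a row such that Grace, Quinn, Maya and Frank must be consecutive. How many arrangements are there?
Treat the 4 as one block: (7-4+1)! × 4! = 24 × 24 = 576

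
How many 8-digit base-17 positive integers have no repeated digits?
First digit: 16 choices (nonzero). Then descending: 16 × 16 × 15 × 14 × 13 × 12 × 11 × 10 = 922521600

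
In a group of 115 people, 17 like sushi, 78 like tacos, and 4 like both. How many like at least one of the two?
|A∪B| = |A| + |B| - |A∩B| = 17 + 78 - 4 = 91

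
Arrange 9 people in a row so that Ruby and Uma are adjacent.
Treat as block: (9-1)! × 2! = 40320 × 2 = 80640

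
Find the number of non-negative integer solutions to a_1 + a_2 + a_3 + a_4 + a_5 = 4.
C(4+5-1, 5-1) = C(8, 4) = 70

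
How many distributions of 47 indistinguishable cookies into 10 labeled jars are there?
C(47+10-1, 10-1) = C(56, 9) = 7575968400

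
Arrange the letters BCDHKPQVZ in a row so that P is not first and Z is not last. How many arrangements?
By inclusion-exclusion: 9! - 2×(9-1)! + (9-2)! = 362880 - 80640 + 5040 = 287280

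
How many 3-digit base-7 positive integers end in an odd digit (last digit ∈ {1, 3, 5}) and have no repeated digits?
Last∈{1,3,5}. Last=0: 0. Last nonzero: 3×5×P(5,1) = 75. Total = 75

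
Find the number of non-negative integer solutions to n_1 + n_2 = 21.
C(21+2-1, 2-1) = C(22, 1) = 22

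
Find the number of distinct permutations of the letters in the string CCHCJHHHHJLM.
12! / (2! × 5! × 1! × 1! × 3!) = 332640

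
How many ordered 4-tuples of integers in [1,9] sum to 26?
Coefficient of x^26 in (x + x² + ... + x^9)^4. By inclusion-exclusion on dice exceeding 9: Σ_j (-1)^j C(4,j)·C(26-1-9j, 3) = C(4,0)·C(25,3) - C(4,1)·C(16,3) + C(4,2)·C(7,3) = 1·2300 - 4·560 + 6·35 = 270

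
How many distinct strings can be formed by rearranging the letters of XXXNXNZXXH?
10! / (6! × 2! × 1! × 1!) = 2520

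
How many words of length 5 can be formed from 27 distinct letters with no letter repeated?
P(27,5) = 27!/(27-5)! = 9687600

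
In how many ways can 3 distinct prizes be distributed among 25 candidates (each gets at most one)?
P(25,3) = 25!/(25-3)! = 13800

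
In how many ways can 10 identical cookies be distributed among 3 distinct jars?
C(10+3-1, 3-1) = C(12, 2) = 66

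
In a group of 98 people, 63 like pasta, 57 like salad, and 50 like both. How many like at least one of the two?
|A∪B| = |A| + |B| - |A∩B| = 63 + 57 - 50 = 70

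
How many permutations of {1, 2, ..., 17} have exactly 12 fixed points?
Choose the 12 fixed points C(17,12) = 6188, derange the rest: !5 = Σ_{j=0}^{5} (-1)^j·5!/j! = 120 - 120 + 60 - 20 + 5 - 1 = 44. Product = 6188 × 44 = 272272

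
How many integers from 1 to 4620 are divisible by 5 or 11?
⌊4620/5⌋ + ⌊4620/11⌋ - ⌊4620/55⌋ = 924 + 420 - 84 = 1260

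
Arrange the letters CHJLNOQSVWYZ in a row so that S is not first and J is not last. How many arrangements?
By inclusion-exclusion: 12! - 2×(12-1)! + (12-2)! = 479001600 - 79833600 + 3628800 = 402796800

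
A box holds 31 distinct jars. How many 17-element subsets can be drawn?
C(31,17) = 31!/(17!×14!) = 265182525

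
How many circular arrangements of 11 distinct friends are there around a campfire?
Circular: fix one position, arrange the rest. (11-1)! = 3628800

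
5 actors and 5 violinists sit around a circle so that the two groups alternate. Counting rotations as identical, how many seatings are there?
Fix one of the actors: (5-1)! ways for the remaining actors, × 5! ways for the violinists = 24 × 120 = 2880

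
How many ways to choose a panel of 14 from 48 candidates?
C(48,14) = 48!/(14!×34!) = 482320623240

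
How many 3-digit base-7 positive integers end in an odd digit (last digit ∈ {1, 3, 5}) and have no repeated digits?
Last∈{1,3,5}. Last=0: 0. Last nonzero: 3×5×P(5,1) = 75. Total = 75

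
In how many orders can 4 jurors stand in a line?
4! = 24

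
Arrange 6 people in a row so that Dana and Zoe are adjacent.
Treat as block: (6-1)! × 2! = 120 × 2 = 240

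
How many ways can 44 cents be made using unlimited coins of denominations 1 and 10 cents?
Coefficient of x^44 in 1/(1-x^1) · 1/(1-x^10). Use j coins of 10 for j = 0..⌊44/10⌋ = 4, the rest in 1s: 4 + 1 = 5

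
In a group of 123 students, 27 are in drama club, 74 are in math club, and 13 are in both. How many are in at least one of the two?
|A∪B| = |A| + |B| - |A∩B| = 27 + 74 - 13 = 88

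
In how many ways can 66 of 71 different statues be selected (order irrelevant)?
C(71,66) = 71!/(66!×5!) = 13019909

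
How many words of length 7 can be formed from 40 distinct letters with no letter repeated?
P(40,7) = 40!/(40-7)! = 93963542400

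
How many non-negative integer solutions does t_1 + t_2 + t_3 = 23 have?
C(23+3-1, 3-1) = C(25, 2) = 300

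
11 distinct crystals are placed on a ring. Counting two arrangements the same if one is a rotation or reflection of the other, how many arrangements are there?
(11-1)!/2 = 3628800/2 = 1814400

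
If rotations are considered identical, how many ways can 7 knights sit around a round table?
Circular: fix one position, arrange the rest. (7-1)! = 720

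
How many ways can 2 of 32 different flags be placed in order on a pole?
P(32,2) = 32!/(32-2)! = 992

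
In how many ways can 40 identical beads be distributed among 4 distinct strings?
C(40+4-1, 4-1) = C(43, 3) = 12341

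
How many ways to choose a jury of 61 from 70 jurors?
C(70,61) = 70!/(61!×9!) = 65033528560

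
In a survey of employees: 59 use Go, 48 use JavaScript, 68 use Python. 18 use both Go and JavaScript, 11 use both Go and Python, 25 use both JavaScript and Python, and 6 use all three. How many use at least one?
|A∪B∪C| = 59+48+68-18-11-25+6 = 127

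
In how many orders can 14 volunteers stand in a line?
14! = 87178291200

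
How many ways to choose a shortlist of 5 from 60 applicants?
C(60,5) = 60!/(5!×55!) = 5461512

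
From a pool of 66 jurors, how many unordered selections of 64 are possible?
C(66,64) = 66!/(64!×2!) = 2145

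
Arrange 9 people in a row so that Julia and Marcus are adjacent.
Treat as block: (9-1)! × 2! = 40320 × 2 = 80640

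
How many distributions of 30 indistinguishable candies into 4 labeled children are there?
C(30+4-1, 4-1) = C(33, 3) = 5456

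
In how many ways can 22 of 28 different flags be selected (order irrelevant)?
C(28,22) = 28!/(22!×6!) = 376740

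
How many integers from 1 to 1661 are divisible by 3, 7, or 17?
⌊1661/3⌋+⌊1661/7⌋+⌊1661/17⌋ - ⌊1661/21⌋-⌊1661/51⌋-⌊1661/119⌋ + ⌊1661/357⌋ = 553+237+97 - 79-32-13 + 4 = 767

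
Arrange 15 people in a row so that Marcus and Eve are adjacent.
Treat as block: (15-1)! × 2! = 87178291200 × 2 = 174356582400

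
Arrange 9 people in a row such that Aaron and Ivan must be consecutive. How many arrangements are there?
Treat the 2 as one block: (9-2+1)! × 2! = 40320 × 2 = 80640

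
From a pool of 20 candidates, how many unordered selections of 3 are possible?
C(20,3) = 20!/(3!×17!) = 1140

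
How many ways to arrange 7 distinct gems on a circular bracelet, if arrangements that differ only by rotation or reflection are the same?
(7-1)!/2 = 720/2 = 360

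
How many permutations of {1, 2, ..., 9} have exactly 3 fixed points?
Choose the 3 fixed points C(9,3) = 84, derange the rest: !6 = Σ_{j=0}^{6} (-1)^j·6!/j! = 720 - 720 + 360 - 120 + 30 - 6 + 1 = 265. Product = 84 × 265 = 22260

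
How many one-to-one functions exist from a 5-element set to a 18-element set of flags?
P(18,5) = 18!/(18-5)! = 1028160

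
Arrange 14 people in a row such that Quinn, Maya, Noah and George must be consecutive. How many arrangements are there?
Treat the 4 as one block: (14-4+1)! × 4! = 39916800 × 24 = 958003200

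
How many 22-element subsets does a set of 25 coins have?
C(25,22) = 25!/(22!×3!) = 2300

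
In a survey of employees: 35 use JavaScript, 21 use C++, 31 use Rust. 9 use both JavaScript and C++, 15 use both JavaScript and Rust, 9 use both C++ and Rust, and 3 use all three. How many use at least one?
|A∪B∪C| = 35+21+31-9-15-9+3 = 57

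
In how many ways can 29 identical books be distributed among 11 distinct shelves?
C(29+11-1, 11-1) = C(39, 10) = 635745396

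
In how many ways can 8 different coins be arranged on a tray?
8! = 40320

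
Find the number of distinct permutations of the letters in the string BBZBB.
5! / (4! × 1!) = 5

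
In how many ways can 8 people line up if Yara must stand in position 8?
Fix one position: (8-1)! = 5040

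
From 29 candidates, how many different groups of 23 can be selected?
C(29,23) = 29!/(23!×6!) = 475020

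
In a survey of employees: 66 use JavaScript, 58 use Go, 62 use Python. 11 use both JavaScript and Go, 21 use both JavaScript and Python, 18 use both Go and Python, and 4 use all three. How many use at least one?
|A∪B∪C| = 66+58+62-11-21-18+4 = 140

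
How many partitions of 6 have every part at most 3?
Let r_j(i) = number of partitions of i into parts ≤ j, for i = 0..6. r_1(i) = 1 for all i; r_j(i) = r_{j-1}(i) + r_j(i-j). Rows j = 2..3: ≤2: 1 1 2 2 3 3 4; ≤3: 1 1 2 3 4 5 7. r_3(6) = 7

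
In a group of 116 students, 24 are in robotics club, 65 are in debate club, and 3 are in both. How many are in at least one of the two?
|A∪B| = |A| + |B| - |A∩B| = 24 + 65 - 3 = 86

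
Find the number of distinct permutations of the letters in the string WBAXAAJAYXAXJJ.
14! / (1! × 5! × 1! × 3! × 3! × 1!) = 20180160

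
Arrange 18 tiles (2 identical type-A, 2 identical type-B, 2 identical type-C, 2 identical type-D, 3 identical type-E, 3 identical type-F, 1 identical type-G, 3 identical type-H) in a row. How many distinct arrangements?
18! / (2! × 2! × 2! × 2! × 3! × 3! × 1! × 3!) = 1852538688000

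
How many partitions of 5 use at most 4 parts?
By conjugation, equals partitions of 5 into parts ≤ 4. Let r_j(i) = number of partitions of i into parts ≤ j, for i = 0..5. r_1(i) = 1 for all i; r_j(i) = r_{j-1}(i) + r_j(i-j). Rows j = 2..4: ≤2: 1 1 2 2 3 3; ≤3: 1 1 2 3 4 5; ≤4: 1 1 2 3 5 6. r_4(5) = 6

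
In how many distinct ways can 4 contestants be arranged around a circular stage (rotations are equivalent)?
Circular: fix one position, arrange the rest. (4-1)! = 6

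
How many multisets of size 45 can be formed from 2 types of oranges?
C(45+2-1, 2-1) = C(46, 1) = 46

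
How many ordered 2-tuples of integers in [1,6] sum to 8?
Coefficient of x^8 in (x + x² + ... + x^6)^2. By inclusion-exclusion on dice exceeding 6: Σ_j (-1)^j C(2,j)·C(8-1-6j, 1) = C(2,0)·C(7,1) - C(2,1)·C(1,1) = 1·7 - 2·1 = 5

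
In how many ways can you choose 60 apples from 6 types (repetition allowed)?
C(60+6-1, 6-1) = C(65, 5) = 8259888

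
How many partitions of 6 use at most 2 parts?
By conjugation, equals partitions of 6 into parts ≤ 2. Let r_j(i) = number of partitions of i into parts ≤ j, for i = 0..6. r_1(i) = 1 for all i; r_j(i) = r_{j-1}(i) + r_j(i-j). Rows j = 2..2: ≤2: 1 1 2 2 3 3 4. r_2(6) = 4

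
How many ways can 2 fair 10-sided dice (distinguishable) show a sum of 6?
Coefficient of x^6 in (x + x² + ... + x^10)^2. By inclusion-exclusion on dice exceeding 10: Σ_j (-1)^j C(2,j)·C(6-1-10j, 1) = C(2,0)·C(5,1) = 1·5 = 5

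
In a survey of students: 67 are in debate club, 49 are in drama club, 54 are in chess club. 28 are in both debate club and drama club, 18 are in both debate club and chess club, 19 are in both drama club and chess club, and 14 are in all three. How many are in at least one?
|A∪B∪C| = 67+49+54-28-18-19+14 = 119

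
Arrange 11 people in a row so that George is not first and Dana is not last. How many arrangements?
By inclusion-exclusion: 11! - 2×(11-1)! + (11-2)! = 39916800 - 7257600 + 362880 = 33022080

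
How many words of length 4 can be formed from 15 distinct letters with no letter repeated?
P(15,4) = 15!/(15-4)! = 32760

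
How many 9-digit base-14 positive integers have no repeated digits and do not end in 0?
Last digit: 13 nonzero choices. First digit: 12 (nonzero, ≠last). Middle 7: P(12,7) = 3991680. Total = 622702080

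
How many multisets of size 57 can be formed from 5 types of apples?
C(57+5-1, 5-1) = C(61, 4) = 521855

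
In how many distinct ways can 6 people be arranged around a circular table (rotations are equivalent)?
Circular: fix one position, arrange the rest. (6-1)! = 120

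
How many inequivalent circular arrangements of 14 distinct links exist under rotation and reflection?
(14-1)!/2 = 6227020800/2 = 3113510400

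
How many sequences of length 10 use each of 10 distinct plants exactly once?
10! = 3628800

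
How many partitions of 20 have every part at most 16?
Let r_j(i) = number of partitions of i into parts ≤ j, for i = 0..20. r_1(i) = 1 for all i; r_j(i) = r_{j-1}(i) + r_j(i-j). Rows j = 2..16: ≤2: 1 1 2 2 3 3 4 4 5 5 6 6 7 7 8 8 9 9 10 10 11; ≤3: 1 1 2 3 4 5 7 8 10 12 14 16 19 21 24 27 30 33 37 40 44; ≤4: 1 1 2 3 5 6 9 11 15 18 23 27 34 39 47 54 64 72 84 94 108; ≤5: 1 1 2 3 5 7 10 13 18 23 30 37 47 57 70 84 101 119 141 164 192; ≤6: 1 1 2 3 5 7 11 14 20 26 35 44 58 71 90 110 136 163 199 235 282; ≤7: 1 1 2 3 5 7 11 15 21 28 38 49 65 82 105 131 164 201 248 300 364; ≤8: 1 1 2 3 5 7 11 15 22 29 40 52 70 89 116 146 186 230 288 352 434; ≤9: 1 1 2 3 5 7 11 15 22 30 41 54 73 94 123 157 201 252 318 393 488; ≤10: 1 1 2 3 5 7 11 15 22 30 42 55 75 97 128 164 212 267 340 423 530; ≤11: 1 1 2 3 5 7 11 15 22 30 42 56 76 99 131 169 219 278 355 445 560; ≤12: 1 1 2 3 5 7 11 15 22 30 42 56 77 100 133 172 224 285 366 460 582; ≤13: 1 1 2 3 5 7 11 15 22 30 42 56 77 101 134 174 227 290 373 471 597; ≤14: 1 1 2 3 5 7 11 15 22 30 42 56 77 101 135 175 229 293 378 478 608; ≤15: 1 1 2 3 5 7 11 15 22 30 42 56 77 101 135 176 230 295 381 483 615; ≤16: 1 1 2 3 5 7 11 15 22 30 42 56 77 101 135 176 231 296 383 486 620. r_16(20) = 620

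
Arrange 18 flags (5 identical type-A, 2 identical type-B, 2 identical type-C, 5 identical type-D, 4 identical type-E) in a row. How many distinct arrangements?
18! / (5! × 2! × 2! × 5! × 4!) = 4631346720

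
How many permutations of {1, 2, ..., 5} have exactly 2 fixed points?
Choose the 2 fixed points C(5,2) = 10, derange the rest: !3 = Σ_{j=0}^{3} (-1)^j·3!/j! = 6 - 6 + 3 - 1 = 2. Product = 10 × 2 = 20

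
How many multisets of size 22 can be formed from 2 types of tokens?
C(22+2-1, 2-1) = C(23, 1) = 23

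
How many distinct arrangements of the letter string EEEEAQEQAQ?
10! / (3! × 2! × 5!) = 2520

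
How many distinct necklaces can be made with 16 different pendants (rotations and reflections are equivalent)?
(16-1)!/2 = 1307674368000/2 = 653837184000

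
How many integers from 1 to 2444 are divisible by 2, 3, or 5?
⌊2444/2⌋+⌊2444/3⌋+⌊2444/5⌋ - ⌊2444/6⌋-⌊2444/10⌋-⌊2444/15⌋ + ⌊2444/30⌋ = 1222+814+488 - 407-244-162 + 81 = 1792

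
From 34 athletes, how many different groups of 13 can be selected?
C(34,13) = 34!/(13!×21!) = 927983760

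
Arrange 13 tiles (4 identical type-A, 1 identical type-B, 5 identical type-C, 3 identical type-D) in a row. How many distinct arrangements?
13! / (4! × 1! × 5! × 3!) = 360360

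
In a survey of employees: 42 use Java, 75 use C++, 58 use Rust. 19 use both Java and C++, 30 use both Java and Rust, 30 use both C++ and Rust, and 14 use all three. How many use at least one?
|A∪B∪C| = 42+75+58-19-30-30+14 = 110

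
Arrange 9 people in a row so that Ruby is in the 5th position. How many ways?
Fix one position: (9-1)! = 40320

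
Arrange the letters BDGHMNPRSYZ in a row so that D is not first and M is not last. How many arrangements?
By inclusion-exclusion: 11! - 2×(11-1)! + (11-2)! = 39916800 - 7257600 + 362880 = 33022080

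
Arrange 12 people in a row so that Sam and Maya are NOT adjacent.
Total - adjacent = 12! - (12-1)!×2 = 479001600 - 79833600 = 399168000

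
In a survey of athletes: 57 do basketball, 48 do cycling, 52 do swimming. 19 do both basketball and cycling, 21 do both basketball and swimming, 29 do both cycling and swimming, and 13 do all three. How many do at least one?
|A∪B∪C| = 57+48+52-19-21-29+13 = 101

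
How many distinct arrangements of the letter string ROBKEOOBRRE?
11! / (3! × 3! × 1! × 2! × 2!) = 277200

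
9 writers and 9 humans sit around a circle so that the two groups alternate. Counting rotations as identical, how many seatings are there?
Fix one of the writers: (9-1)! ways for the remaining writers, × 9! ways for the humans = 40320 × 362880 = 14631321600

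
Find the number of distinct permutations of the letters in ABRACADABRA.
11! / (5! × 2! × 2! × 1! × 1!) = 83160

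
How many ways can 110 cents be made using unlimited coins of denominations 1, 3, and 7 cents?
Coefficient of x^110 in 1/(1-x^1) · 1/(1-x^3) · 1/(1-x^7). Case on j = number of 7-cent coins (j = 0..15); remainder r = 110 - 7j is made from {1,3} in ⌊r/3⌋+1 ways. r = 110, 103, 96, 89, 82, 75, 68, 61, 54, 47, 40, 33, 26, 19, 12, 5 → 37 + 35 + 33 + 30 + 28 + 26 + 23 + 21 + 19 + 16 + 14 + 12 + 9 + 7 + 5 + 2 = 317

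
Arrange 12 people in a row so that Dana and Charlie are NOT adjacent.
Total - adjacent = 12! - (12-1)!×2 = 479001600 - 79833600 = 399168000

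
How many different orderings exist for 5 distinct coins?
5! = 120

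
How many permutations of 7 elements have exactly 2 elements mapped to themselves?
Choose the 2 fixed points C(7,2) = 21, derange the rest: !5 = Σ_{j=0}^{5} (-1)^j·5!/j! = 120 - 120 + 60 - 20 + 5 - 1 = 44. Product = 21 × 44 = 924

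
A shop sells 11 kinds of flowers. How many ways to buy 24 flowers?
C(24+11-1, 11-1) = C(34, 10) = 131128140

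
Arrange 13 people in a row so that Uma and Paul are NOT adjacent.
Total - adjacent = 13! - (13-1)!×2 = 6227020800 - 958003200 = 5269017600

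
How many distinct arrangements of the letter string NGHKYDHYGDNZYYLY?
16! / (2! × 2! × 2! × 5! × 1! × 1! × 2! × 1!) = 10897286400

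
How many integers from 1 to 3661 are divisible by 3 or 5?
⌊3661/3⌋ + ⌊3661/5⌋ - ⌊3661/15⌋ = 1220 + 732 - 244 = 1708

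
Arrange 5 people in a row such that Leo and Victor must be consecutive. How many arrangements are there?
Treat the 2 as one block: (5-2+1)! × 2! = 24 × 2 = 48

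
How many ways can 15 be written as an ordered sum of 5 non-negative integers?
C(15+5-1, 5-1) = C(19, 4) = 3876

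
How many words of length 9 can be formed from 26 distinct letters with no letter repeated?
P(26,9) = 26!/(26-9)! = 1133836704000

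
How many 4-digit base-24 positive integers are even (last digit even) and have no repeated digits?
Last∈{0,2,4,6,8,10,12,14,16,18,20,22}. Last=0: 10626. Last nonzero: 11×22×P(22,2) = 111804. Total = 122430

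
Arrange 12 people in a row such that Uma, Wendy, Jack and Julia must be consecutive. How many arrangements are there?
Treat the 4 as one block: (12-4+1)! × 4! = 362880 × 24 = 8709120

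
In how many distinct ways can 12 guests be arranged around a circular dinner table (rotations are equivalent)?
Circular: fix one position, arrange the rest. (12-1)! = 39916800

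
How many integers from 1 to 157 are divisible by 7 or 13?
⌊157/7⌋ + ⌊157/13⌋ - ⌊157/91⌋ = 22 + 12 - 1 = 33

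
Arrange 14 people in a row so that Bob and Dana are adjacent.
Treat as block: (14-1)! × 2! = 6227020800 × 2 = 12454041600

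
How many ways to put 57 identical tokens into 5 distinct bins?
C(57+5-1, 5-1) = C(61, 4) = 521855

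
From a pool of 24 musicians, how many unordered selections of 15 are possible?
C(24,15) = 24!/(15!×9!) = 1307504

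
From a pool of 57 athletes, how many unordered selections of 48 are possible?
C(57,48) = 57!/(48!×9!) = 8996462475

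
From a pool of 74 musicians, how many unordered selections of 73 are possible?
C(74,73) = 74!/(73!×1!) = 74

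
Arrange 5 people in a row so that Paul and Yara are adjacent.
Treat as block: (5-1)! × 2! = 24 × 2 = 48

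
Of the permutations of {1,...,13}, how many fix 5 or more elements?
Exactly j fixed points: C(13,j)·!(13-j); sum over j ≥ 5 (derangement numbers via !m = (m-1)·(!(m-1) + !(m-2)): !0..!8 = 1, 0, 1, 2, 9, 44, 265, 1854, 14833). Σ_{j=5}^{13} C(13,j)·!(13-j) = C(13,5)·!8 + C(13,6)·!7 + C(13,7)·!6 + C(13,8)·!5 + C(13,9)·!4 + C(13,10)·!3 + C(13,11)·!2 + C(13,12)·!1 + C(13,13)·!0 = 1287·14833 + 1716·1854 + 1716·265 + 1287·44 + 715·9 + 286·2 + 78·1 + 13·0 + 1·1 = 22789989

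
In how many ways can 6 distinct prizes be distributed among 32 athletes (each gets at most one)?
P(32,6) = 32!/(32-6)! = 652458240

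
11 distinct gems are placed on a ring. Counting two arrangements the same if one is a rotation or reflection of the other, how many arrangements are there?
(11-1)!/2 = 3628800/2 = 1814400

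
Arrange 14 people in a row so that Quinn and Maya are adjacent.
Treat as block: (14-1)! × 2! = 6227020800 × 2 = 12454041600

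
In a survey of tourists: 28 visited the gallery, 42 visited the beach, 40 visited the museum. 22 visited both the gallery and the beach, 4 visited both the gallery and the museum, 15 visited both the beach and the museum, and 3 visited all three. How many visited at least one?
|A∪B∪C| = 28+42+40-22-4-15+3 = 72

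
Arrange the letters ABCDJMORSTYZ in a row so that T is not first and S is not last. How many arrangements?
By inclusion-exclusion: 12! - 2×(12-1)! + (12-2)! = 479001600 - 79833600 + 3628800 = 402796800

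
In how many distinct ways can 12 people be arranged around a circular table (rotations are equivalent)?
Circular: fix one position, arrange the rest. (12-1)! = 39916800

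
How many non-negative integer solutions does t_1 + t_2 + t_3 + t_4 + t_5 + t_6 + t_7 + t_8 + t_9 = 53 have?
C(53+9-1, 9-1) = C(61, 8) = 2944827765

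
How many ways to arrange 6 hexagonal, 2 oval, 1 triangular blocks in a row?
9! / (6! × 2! × 1!) = 252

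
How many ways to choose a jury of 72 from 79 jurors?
C(79,72) = 79!/(72!×7!) = 2898753715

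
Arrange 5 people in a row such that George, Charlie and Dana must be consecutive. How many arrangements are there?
Treat the 3 as one block: (5-3+1)! × 3! = 6 × 6 = 36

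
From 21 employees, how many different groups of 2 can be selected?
C(21,2) = 21!/(2!×19!) = 210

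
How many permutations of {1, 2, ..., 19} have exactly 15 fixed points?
Choose the 15 fixed points C(19,15) = 3876, derange the rest: !4 = Σ_{j=0}^{4} (-1)^j·4!/j! = 24 - 24 + 12 - 4 + 1 = 9. Product = 3876 × 9 = 34884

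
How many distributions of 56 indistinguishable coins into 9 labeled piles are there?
C(56+9-1, 9-1) = C(64, 8) = 4426165368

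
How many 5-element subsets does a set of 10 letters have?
C(10,5) = 10!/(5!×5!) = 252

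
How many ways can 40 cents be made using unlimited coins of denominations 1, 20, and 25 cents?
Coefficient of x^40 in 1/(1-x^1) · 1/(1-x^20) · 1/(1-x^25). Case on j = number of 25-cent coins (j = 0..1); remainder r = 40 - 25j is made from {1,20} in ⌊r/20⌋+1 ways. r = 40, 15 → 3 + 1 = 4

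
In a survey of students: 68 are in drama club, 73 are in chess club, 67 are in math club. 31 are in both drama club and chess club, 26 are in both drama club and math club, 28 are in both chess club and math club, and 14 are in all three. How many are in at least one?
|A∪B∪C| = 68+73+67-31-26-28+14 = 137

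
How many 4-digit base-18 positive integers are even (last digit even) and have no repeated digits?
Last∈{0,2,4,6,8,10,12,14,16}. Last=0: 4080. Last nonzero: 8×16×P(16,2) = 30720. Total = 34800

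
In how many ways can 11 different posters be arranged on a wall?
11! = 39916800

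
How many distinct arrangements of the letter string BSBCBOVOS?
9! / (3! × 1! × 2! × 1! × 2!) = 15120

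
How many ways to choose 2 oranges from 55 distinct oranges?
C(55,2) = 55!/(2!×53!) = 1485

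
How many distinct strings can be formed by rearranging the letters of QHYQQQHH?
8! / (4! × 1! × 3!) = 280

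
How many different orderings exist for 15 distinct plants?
15! = 1307674368000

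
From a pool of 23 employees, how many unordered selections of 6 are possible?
C(23,6) = 23!/(6!×17!) = 100947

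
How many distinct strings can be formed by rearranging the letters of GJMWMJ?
6! / (2! × 1! × 2! × 1!) = 180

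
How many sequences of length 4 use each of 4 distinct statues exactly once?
4! = 24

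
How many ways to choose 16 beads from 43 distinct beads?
C(43,16) = 43!/(16!×27!) = 265182149218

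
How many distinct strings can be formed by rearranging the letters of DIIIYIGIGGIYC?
13! / (3! × 2! × 1! × 6! × 1!) = 720720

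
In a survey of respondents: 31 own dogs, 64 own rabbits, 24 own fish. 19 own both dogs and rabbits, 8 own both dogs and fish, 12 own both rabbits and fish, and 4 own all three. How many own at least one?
|A∪B∪C| = 31+64+24-19-8-12+4 = 84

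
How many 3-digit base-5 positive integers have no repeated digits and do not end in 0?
Last digit: 4 nonzero choices. First digit: 3 (nonzero, ≠last). Middle 1: P(3,1) = 3. Total = 36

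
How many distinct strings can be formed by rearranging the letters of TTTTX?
5! / (1! × 4!) = 5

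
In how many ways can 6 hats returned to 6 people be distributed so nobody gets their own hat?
!6 = Σ_{j=0}^{6} (-1)^j·6!/j! = 720 - 720 + 360 - 120 + 30 - 6 + 1 = 265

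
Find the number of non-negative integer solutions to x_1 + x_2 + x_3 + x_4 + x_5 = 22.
C(22+5-1, 5-1) = C(26, 4) = 14950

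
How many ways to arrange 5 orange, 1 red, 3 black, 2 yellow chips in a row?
11! / (5! × 1! × 3! × 2!) = 27720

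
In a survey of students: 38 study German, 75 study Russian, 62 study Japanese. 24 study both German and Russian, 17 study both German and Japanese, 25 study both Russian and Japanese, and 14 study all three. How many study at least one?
|A∪B∪C| = 38+75+62-24-17-25+14 = 123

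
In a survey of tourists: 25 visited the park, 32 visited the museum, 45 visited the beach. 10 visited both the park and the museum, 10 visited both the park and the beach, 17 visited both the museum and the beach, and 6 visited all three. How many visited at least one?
|A∪B∪C| = 25+32+45-10-10-17+6 = 71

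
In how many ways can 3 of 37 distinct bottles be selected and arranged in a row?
P(37,3) = 37!/(37-3)! = 46620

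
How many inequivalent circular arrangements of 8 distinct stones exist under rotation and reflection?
(8-1)!/2 = 5040/2 = 2520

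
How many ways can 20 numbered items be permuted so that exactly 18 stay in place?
Choose the 18 fixed points C(20,18) = 190, derange the rest: !2 = Σ_{j=0}^{2} (-1)^j·2!/j! = 2 - 2 + 1 = 1. Product = 190 × 1 = 190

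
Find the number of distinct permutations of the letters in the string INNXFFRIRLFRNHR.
15! / (3! × 1! × 3! × 1! × 4! × 1! × 2!) = 756756000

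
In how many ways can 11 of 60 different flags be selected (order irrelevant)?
C(60,11) = 60!/(11!×49!) = 342700125300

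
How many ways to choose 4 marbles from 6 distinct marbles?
C(6,4) = 6!/(4!×2!) = 15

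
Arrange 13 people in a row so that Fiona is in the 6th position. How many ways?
Fix one position: (13-1)! = 479001600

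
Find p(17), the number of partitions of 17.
Pentagonal recurrence p(n) = p(n-1) + p(n-2) - p(n-5) - p(n-7) + p(n-12) + p(n-15) - ... gives p(0..16) = 1, 1, 2, 3, 5, 7, 11, 15, 22, 30, 42, 56, 77, 101, 135, 176, 231. p(17) = p(16) + p(15) - p(12) - p(10) + p(5) + p(2) = 231 + 176 - 77 - 42 + 7 + 2 = 297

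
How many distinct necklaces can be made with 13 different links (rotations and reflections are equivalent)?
(13-1)!/2 = 479001600/2 = 239500800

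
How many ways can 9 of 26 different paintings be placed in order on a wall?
P(26,9) = 26!/(26-9)! = 1133836704000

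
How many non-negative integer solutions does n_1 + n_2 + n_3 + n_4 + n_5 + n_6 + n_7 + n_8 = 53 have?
C(53+8-1, 8-1) = C(60, 7) = 386206920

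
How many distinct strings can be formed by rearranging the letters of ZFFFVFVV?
8! / (4! × 3! × 1!) = 280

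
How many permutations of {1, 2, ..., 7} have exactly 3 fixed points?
Choose the 3 fixed points C(7,3) = 35, derange the rest: !4 = Σ_{j=0}^{4} (-1)^j·4!/j! = 24 - 24 + 12 - 4 + 1 = 9. Product = 35 × 9 = 315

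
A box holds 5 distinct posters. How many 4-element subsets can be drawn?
C(5,4) = 5!/(4!×1!) = 5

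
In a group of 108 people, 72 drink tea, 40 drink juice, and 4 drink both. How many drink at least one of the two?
|A∪B| = |A| + |B| - |A∩B| = 72 + 40 - 4 = 108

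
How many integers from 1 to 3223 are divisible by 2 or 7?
⌊3223/2⌋ + ⌊3223/7⌋ - ⌊3223/14⌋ = 1611 + 460 - 230 = 1841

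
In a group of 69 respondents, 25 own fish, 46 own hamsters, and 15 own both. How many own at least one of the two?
|A∪B| = |A| + |B| - |A∩B| = 25 + 46 - 15 = 56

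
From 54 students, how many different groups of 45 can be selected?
C(54,45) = 54!/(45!×9!) = 5317936260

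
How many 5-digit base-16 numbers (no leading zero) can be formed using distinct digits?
First digit: 15 choices (nonzero). Then descending: 15 × 15 × 14 × 13 × 12 = 491400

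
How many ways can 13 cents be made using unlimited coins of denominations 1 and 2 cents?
Coefficient of x^13 in 1/(1-x^1) · 1/(1-x^2). Use j coins of 2 for j = 0..⌊13/2⌋ = 6, the rest in 1s: 6 + 1 = 7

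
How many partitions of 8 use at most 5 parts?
By conjugation, equals partitions of 8 into parts ≤ 5. Let r_j(i) = number of partitions of i into parts ≤ j, for i = 0..8. r_1(i) = 1 for all i; r_j(i) = r_{j-1}(i) + r_j(i-j). Rows j = 2..5: ≤2: 1 1 2 2 3 3 4 4 5; ≤3: 1 1 2 3 4 5 7 8 10; ≤4: 1 1 2 3 5 6 9 11 15; ≤5: 1 1 2 3 5 7 10 13 18. r_5(8) = 18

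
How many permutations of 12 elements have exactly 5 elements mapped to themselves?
Choose the 5 fixed points C(12,5) = 792, derange the rest: !7 = Σ_{j=0}^{7} (-1)^j·7!/j! = 5040 - 5040 + 2520 - 840 + 210 - 42 + 7 - 1 = 1854. Product = 792 × 1854 = 1468368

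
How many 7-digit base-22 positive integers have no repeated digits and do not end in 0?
Last digit: 21 nonzero choices. First digit: 20 (nonzero, ≠last). Middle 5: P(20,5) = 1860480. Total = 781401600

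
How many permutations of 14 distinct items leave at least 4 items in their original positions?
Exactly j fixed points: C(14,j)·!(14-j); sum over j ≥ 4 (derangement numbers via !m = (m-1)·(!(m-1) + !(m-2)): !0..!10 = 1, 0, 1, 2, 9, 44, 265, 1854, 14833, 133496, 1334961). Σ_{j=4}^{14} C(14,j)·!(14-j) = C(14,4)·!10 + C(14,5)·!9 + C(14,6)·!8 + C(14,7)·!7 + C(14,8)·!6 + C(14,9)·!5 + C(14,10)·!4 + C(14,11)·!3 + C(14,12)·!2 + C(14,13)·!1 + C(14,14)·!0 = 1001·1334961 + 2002·133496 + 3003·14833 + 3432·1854 + 3003·265 + 2002·44 + 1001·9 + 364·2 + 91·1 + 14·0 + 1·1 = 1655355092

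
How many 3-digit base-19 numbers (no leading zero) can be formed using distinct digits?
First digit: 18 choices (nonzero). Then descending: 18 × 18 × 17 = 5508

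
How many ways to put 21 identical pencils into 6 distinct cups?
C(21+6-1, 6-1) = C(26, 5) = 65780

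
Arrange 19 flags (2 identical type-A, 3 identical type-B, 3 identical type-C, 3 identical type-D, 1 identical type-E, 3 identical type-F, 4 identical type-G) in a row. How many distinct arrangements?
19! / (2! × 3! × 3! × 3! × 1! × 3! × 4!) = 1955457504000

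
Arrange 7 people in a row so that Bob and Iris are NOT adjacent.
Total - adjacent = 7! - (7-1)!×2 = 5040 - 1440 = 3600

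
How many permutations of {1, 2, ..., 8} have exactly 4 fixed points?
Choose the 4 fixed points C(8,4) = 70, derange the rest: !4 = Σ_{j=0}^{4} (-1)^j·4!/j! = 24 - 24 + 12 - 4 + 1 = 9. Product = 70 × 9 = 630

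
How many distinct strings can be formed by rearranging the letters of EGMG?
4! / (2! × 1! × 1!) = 12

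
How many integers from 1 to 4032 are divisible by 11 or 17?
⌊4032/11⌋ + ⌊4032/17⌋ - ⌊4032/187⌋ = 366 + 237 - 21 = 582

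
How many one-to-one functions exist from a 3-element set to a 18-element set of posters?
P(18,3) = 18!/(18-3)! = 4896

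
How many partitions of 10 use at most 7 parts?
By conjugation, equals partitions of 10 into parts ≤ 7. Let r_j(i) = number of partitions of i into parts ≤ j, for i = 0..10. r_1(i) = 1 for all i; r_j(i) = r_{j-1}(i) + r_j(i-j). Rows j = 2..7: ≤2: 1 1 2 2 3 3 4 4 5 5 6; ≤3: 1 1 2 3 4 5 7 8 10 12 14; ≤4: 1 1 2 3 5 6 9 11 15 18 23; ≤5: 1 1 2 3 5 7 10 13 18 23 30; ≤6: 1 1 2 3 5 7 11 14 20 26 35; ≤7: 1 1 2 3 5 7 11 15 21 28 38. r_7(10) = 38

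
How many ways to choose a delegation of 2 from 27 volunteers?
C(27,2) = 27!/(2!×25!) = 351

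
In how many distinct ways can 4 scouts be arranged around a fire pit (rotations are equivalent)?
Circular: fix one position, arrange the rest. (4-1)! = 6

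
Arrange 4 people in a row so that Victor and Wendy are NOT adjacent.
Total - adjacent = 4! - (4-1)!×2 = 24 - 12 = 12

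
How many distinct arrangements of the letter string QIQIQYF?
7! / (1! × 3! × 1! × 2!) = 420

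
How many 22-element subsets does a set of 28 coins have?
C(28,22) = 28!/(22!×6!) = 376740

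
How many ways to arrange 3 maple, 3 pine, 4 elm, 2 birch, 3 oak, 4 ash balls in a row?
19! / (3! × 3! × 4! × 2! × 3! × 4!) = 488864376000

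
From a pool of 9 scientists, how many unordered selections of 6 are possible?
C(9,6) = 9!/(6!×3!) = 84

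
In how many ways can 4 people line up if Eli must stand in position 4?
Fix one position: (4-1)! = 6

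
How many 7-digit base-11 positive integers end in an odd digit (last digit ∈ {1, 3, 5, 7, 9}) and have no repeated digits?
Last∈{1,3,5,7,9}. Last=0: 0. Last nonzero: 5×9×P(9,5) = 680400. Total = 680400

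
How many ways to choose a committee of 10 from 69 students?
C(69,10) = 69!/(10!×59!) = 340032449328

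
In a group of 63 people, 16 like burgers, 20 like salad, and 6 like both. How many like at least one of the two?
|A∪B| = |A| + |B| - |A∩B| = 16 + 20 - 6 = 30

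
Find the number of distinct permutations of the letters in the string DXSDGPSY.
8! / (2! × 2! × 1! × 1! × 1! × 1!) = 10080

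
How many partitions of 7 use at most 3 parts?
By conjugation, equals partitions of 7 into parts ≤ 3. Let r_j(i) = number of partitions of i into parts ≤ j, for i = 0..7. r_1(i) = 1 for all i; r_j(i) = r_{j-1}(i) + r_j(i-j). Rows j = 2..3: ≤2: 1 1 2 2 3 3 4 4; ≤3: 1 1 2 3 4 5 7 8. r_3(7) = 8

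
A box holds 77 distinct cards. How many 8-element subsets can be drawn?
C(77,8) = 77!/(8!×69!) = 21042072975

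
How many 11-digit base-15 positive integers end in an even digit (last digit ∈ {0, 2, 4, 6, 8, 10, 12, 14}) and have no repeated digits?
Last∈{0,2,4,6,8,10,12,14}. Last=0: 3632428800. Last nonzero: 7×13×P(13,9) = 23610787200. Total = 27243216000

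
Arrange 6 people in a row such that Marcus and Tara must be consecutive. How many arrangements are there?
Treat the 2 as one block: (6-2+1)! × 2! = 120 × 2 = 240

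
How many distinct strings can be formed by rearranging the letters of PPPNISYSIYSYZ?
13! / (3! × 1! × 1! × 3! × 3! × 2!) = 14414400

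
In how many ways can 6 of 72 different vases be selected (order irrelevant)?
C(72,6) = 72!/(6!×66!) = 156238908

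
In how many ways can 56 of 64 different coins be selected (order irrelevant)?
C(64,56) = 64!/(56!×8!) = 4426165368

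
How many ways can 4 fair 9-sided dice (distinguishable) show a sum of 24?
Coefficient of x^24 in (x + x² + ... + x^9)^4. By inclusion-exclusion on dice exceeding 9: Σ_j (-1)^j C(4,j)·C(24-1-9j, 3) = C(4,0)·C(23,3) - C(4,1)·C(14,3) + C(4,2)·C(5,3) = 1·1771 - 4·364 + 6·10 = 375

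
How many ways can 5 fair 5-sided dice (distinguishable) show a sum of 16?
Coefficient of x^16 in (x + x² + ... + x^5)^5. By inclusion-exclusion on dice exceeding 5: Σ_j (-1)^j C(5,j)·C(16-1-5j, 4) = C(5,0)·C(15,4) - C(5,1)·C(10,4) + C(5,2)·C(5,4) = 1·1365 - 5·210 + 10·5 = 365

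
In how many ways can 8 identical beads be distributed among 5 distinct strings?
C(8+5-1, 5-1) = C(12, 4) = 495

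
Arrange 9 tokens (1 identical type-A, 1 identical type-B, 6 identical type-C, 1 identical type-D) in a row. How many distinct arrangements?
9! / (1! × 1! × 6! × 1!) = 504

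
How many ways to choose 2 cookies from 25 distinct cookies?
C(25,2) = 25!/(2!×23!) = 300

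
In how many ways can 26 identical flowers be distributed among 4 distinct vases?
C(26+4-1, 4-1) = C(29, 3) = 3654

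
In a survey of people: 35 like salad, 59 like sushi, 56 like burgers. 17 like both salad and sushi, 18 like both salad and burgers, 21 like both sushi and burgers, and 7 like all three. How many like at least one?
|A∪B∪C| = 35+59+56-17-18-21+7 = 101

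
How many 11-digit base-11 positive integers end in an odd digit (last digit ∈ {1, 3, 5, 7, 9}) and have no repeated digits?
Last∈{1,3,5,7,9}. Last=0: 0. Last nonzero: 5×9×P(9,9) = 16329600. Total = 16329600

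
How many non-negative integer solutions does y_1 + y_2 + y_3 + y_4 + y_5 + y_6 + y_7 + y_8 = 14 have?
C(14+8-1, 8-1) = C(21, 7) = 116280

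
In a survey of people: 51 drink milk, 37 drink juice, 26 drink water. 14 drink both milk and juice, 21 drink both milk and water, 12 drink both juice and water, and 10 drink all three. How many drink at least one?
|A∪B∪C| = 51+37+26-14-21-12+10 = 77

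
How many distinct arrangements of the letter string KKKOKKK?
7! / (6! × 1!) = 7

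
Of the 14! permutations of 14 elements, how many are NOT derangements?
Complement of the derangements. !14 = Σ_{j=0}^{14} (-1)^j·14!/j! = 87178291200 - 87178291200 + 43589145600 - 14529715200 + 3632428800 - 726485760 + 121080960 - 17297280 + 2162160 - 240240 + 24024 - 2184 + 182 - 14 + 1 = 32071101049. 14! - !14 = 87178291200 - 32071101049 = 55107190151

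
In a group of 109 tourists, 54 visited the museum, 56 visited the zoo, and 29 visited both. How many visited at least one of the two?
|A∪B| = |A| + |B| - |A∩B| = 54 + 56 - 29 = 81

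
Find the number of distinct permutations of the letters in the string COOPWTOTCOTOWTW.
15! / (4! × 1! × 5! × 2! × 3!) = 37837800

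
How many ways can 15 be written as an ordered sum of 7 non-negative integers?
C(15+7-1, 7-1) = C(21, 6) = 54264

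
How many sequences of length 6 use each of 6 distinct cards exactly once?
6! = 720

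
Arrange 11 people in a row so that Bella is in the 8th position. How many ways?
Fix one position: (11-1)! = 3628800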